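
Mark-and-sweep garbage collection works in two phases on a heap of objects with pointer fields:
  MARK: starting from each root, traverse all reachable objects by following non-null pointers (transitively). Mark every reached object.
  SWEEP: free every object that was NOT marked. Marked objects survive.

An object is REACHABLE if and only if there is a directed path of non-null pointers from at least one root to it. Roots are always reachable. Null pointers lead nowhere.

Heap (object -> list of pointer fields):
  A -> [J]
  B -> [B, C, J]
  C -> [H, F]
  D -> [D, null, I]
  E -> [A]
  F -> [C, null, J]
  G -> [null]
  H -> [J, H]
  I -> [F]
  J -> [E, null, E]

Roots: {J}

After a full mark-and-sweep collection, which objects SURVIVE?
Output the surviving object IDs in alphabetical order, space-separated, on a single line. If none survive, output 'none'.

Answer: A E J

Derivation:
Roots: J
Mark J: refs=E null E, marked=J
Mark E: refs=A, marked=E J
Mark A: refs=J, marked=A E J
Unmarked (collected): B C D F G H I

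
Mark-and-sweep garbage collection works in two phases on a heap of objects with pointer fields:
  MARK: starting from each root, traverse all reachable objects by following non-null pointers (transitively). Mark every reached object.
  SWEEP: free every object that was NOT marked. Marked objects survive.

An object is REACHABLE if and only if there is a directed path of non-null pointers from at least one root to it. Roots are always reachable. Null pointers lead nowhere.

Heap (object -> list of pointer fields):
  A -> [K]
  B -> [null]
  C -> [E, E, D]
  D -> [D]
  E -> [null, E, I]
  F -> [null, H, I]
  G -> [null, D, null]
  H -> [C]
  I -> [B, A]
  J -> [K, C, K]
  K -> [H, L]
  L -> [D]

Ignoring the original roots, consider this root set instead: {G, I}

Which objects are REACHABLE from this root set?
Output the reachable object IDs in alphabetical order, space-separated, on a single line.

Roots: G I
Mark G: refs=null D null, marked=G
Mark I: refs=B A, marked=G I
Mark D: refs=D, marked=D G I
Mark B: refs=null, marked=B D G I
Mark A: refs=K, marked=A B D G I
Mark K: refs=H L, marked=A B D G I K
Mark H: refs=C, marked=A B D G H I K
Mark L: refs=D, marked=A B D G H I K L
Mark C: refs=E E D, marked=A B C D G H I K L
Mark E: refs=null E I, marked=A B C D E G H I K L
Unmarked (collected): F J

Answer: A B C D E G H I K L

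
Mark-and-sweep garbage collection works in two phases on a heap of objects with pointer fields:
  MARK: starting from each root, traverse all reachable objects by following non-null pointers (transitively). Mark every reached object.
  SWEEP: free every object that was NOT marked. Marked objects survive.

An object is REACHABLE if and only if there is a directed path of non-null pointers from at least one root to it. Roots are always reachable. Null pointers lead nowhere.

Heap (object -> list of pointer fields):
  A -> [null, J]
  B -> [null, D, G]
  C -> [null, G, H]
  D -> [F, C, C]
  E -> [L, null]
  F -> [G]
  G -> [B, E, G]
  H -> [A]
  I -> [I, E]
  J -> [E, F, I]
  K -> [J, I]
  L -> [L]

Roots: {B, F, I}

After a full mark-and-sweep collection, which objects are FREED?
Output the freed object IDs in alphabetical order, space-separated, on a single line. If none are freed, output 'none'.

Answer: K

Derivation:
Roots: B F I
Mark B: refs=null D G, marked=B
Mark F: refs=G, marked=B F
Mark I: refs=I E, marked=B F I
Mark D: refs=F C C, marked=B D F I
Mark G: refs=B E G, marked=B D F G I
Mark E: refs=L null, marked=B D E F G I
Mark C: refs=null G H, marked=B C D E F G I
Mark L: refs=L, marked=B C D E F G I L
Mark H: refs=A, marked=B C D E F G H I L
Mark A: refs=null J, marked=A B C D E F G H I L
Mark J: refs=E F I, marked=A B C D E F G H I J L
Unmarked (collected): K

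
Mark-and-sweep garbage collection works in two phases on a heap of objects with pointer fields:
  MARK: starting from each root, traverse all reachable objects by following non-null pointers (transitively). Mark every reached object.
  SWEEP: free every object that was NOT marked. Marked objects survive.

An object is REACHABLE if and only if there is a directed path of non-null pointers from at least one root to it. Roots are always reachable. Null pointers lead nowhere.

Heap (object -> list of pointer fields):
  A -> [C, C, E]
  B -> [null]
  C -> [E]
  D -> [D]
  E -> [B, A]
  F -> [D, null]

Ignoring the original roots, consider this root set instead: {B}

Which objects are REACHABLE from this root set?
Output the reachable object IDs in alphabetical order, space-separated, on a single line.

Roots: B
Mark B: refs=null, marked=B
Unmarked (collected): A C D E F

Answer: B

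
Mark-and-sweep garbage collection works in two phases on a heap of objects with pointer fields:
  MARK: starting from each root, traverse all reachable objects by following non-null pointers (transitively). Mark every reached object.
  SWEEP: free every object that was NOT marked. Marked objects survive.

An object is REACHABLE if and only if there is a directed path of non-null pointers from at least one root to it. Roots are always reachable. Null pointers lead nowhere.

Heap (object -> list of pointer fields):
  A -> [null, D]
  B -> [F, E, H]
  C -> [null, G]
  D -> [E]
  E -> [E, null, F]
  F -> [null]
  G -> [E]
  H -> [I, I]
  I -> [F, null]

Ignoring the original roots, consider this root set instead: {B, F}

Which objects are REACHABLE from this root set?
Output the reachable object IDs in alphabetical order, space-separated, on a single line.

Answer: B E F H I

Derivation:
Roots: B F
Mark B: refs=F E H, marked=B
Mark F: refs=null, marked=B F
Mark E: refs=E null F, marked=B E F
Mark H: refs=I I, marked=B E F H
Mark I: refs=F null, marked=B E F H I
Unmarked (collected): A C D G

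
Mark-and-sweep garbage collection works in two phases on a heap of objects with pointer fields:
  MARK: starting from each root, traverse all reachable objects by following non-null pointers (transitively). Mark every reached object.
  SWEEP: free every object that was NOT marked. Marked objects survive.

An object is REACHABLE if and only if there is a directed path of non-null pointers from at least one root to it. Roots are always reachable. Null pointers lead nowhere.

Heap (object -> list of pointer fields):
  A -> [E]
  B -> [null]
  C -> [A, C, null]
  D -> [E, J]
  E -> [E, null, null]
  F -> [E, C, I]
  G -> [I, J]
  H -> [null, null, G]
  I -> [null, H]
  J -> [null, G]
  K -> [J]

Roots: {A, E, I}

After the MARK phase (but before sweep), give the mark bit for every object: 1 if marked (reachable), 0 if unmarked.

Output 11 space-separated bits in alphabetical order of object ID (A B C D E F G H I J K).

Roots: A E I
Mark A: refs=E, marked=A
Mark E: refs=E null null, marked=A E
Mark I: refs=null H, marked=A E I
Mark H: refs=null null G, marked=A E H I
Mark G: refs=I J, marked=A E G H I
Mark J: refs=null G, marked=A E G H I J
Unmarked (collected): B C D F K

Answer: 1 0 0 0 1 0 1 1 1 1 0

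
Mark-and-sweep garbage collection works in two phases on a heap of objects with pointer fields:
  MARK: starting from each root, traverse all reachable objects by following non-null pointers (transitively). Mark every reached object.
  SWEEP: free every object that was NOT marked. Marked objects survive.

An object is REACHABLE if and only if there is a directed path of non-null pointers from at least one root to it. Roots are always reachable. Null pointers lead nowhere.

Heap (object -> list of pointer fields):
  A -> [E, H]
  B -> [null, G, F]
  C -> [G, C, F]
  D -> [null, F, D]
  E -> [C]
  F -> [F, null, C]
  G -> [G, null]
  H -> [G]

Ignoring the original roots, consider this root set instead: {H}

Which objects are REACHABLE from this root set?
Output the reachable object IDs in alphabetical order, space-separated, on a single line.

Answer: G H

Derivation:
Roots: H
Mark H: refs=G, marked=H
Mark G: refs=G null, marked=G H
Unmarked (collected): A B C D E F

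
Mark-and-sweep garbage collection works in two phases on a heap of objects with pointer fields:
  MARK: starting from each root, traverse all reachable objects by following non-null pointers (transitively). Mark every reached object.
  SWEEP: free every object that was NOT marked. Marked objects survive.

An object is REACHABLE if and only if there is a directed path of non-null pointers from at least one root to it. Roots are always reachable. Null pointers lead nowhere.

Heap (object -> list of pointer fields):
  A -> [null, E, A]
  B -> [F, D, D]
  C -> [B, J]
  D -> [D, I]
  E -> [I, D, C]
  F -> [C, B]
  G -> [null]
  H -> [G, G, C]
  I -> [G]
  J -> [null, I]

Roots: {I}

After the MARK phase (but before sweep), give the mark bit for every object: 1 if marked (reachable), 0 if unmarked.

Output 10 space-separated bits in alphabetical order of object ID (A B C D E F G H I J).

Roots: I
Mark I: refs=G, marked=I
Mark G: refs=null, marked=G I
Unmarked (collected): A B C D E F H J

Answer: 0 0 0 0 0 0 1 0 1 0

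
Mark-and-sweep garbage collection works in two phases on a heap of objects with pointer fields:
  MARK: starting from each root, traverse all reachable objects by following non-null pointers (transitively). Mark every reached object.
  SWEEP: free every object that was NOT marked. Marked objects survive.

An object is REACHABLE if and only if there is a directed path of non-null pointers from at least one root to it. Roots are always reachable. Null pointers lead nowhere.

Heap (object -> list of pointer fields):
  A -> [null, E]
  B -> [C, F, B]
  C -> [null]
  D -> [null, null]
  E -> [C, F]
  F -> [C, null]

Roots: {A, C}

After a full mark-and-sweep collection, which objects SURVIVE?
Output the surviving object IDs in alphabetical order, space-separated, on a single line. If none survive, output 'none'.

Roots: A C
Mark A: refs=null E, marked=A
Mark C: refs=null, marked=A C
Mark E: refs=C F, marked=A C E
Mark F: refs=C null, marked=A C E F
Unmarked (collected): B D

Answer: A C E F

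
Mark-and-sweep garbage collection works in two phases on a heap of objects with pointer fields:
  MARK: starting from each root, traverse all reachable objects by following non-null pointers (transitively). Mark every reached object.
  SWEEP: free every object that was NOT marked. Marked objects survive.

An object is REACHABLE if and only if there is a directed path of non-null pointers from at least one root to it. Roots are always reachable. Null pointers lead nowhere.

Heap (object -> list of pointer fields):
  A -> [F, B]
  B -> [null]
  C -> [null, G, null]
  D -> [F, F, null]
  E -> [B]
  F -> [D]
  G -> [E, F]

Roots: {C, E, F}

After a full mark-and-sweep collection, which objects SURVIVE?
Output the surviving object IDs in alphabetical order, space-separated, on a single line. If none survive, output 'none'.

Roots: C E F
Mark C: refs=null G null, marked=C
Mark E: refs=B, marked=C E
Mark F: refs=D, marked=C E F
Mark G: refs=E F, marked=C E F G
Mark B: refs=null, marked=B C E F G
Mark D: refs=F F null, marked=B C D E F G
Unmarked (collected): A

Answer: B C D E F G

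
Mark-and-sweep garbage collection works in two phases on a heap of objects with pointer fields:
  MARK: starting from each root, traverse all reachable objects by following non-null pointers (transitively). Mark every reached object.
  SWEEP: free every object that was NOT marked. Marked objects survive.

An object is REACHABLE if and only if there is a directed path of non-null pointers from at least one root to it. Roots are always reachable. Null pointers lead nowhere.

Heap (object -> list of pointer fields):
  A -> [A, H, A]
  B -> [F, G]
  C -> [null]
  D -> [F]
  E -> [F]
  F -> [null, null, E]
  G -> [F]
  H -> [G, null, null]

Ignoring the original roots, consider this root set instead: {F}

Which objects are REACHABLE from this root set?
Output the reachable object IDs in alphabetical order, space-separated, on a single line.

Roots: F
Mark F: refs=null null E, marked=F
Mark E: refs=F, marked=E F
Unmarked (collected): A B C D G H

Answer: E F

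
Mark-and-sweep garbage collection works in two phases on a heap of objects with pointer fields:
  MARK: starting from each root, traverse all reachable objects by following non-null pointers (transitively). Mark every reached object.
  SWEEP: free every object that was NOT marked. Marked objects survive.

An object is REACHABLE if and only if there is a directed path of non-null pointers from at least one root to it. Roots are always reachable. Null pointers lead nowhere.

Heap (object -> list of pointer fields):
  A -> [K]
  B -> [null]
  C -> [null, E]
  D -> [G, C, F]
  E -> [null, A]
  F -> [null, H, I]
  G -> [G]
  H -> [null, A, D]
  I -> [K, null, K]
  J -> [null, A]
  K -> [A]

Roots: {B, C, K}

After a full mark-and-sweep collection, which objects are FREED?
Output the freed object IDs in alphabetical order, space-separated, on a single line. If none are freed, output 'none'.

Answer: D F G H I J

Derivation:
Roots: B C K
Mark B: refs=null, marked=B
Mark C: refs=null E, marked=B C
Mark K: refs=A, marked=B C K
Mark E: refs=null A, marked=B C E K
Mark A: refs=K, marked=A B C E K
Unmarked (collected): D F G H I J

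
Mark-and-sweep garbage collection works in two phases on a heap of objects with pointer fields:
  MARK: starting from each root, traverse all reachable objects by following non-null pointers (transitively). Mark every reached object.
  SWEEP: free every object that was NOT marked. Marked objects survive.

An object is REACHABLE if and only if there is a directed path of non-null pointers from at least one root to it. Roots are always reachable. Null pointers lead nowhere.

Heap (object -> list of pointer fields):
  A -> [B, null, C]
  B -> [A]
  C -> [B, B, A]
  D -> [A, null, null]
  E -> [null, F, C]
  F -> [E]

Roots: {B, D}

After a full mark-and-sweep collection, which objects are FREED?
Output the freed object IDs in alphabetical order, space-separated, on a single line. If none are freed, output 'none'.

Roots: B D
Mark B: refs=A, marked=B
Mark D: refs=A null null, marked=B D
Mark A: refs=B null C, marked=A B D
Mark C: refs=B B A, marked=A B C D
Unmarked (collected): E F

Answer: E F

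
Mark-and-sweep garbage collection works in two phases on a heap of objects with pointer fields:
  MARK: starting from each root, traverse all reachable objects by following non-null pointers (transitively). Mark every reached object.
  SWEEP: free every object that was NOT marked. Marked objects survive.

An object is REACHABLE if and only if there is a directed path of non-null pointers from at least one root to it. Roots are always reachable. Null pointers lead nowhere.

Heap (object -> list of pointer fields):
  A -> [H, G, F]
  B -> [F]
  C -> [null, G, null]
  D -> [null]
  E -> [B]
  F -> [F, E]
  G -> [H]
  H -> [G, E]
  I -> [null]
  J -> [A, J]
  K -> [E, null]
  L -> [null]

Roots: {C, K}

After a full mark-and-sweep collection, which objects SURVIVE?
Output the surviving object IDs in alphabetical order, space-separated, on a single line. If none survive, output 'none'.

Roots: C K
Mark C: refs=null G null, marked=C
Mark K: refs=E null, marked=C K
Mark G: refs=H, marked=C G K
Mark E: refs=B, marked=C E G K
Mark H: refs=G E, marked=C E G H K
Mark B: refs=F, marked=B C E G H K
Mark F: refs=F E, marked=B C E F G H K
Unmarked (collected): A D I J L

Answer: B C E F G H K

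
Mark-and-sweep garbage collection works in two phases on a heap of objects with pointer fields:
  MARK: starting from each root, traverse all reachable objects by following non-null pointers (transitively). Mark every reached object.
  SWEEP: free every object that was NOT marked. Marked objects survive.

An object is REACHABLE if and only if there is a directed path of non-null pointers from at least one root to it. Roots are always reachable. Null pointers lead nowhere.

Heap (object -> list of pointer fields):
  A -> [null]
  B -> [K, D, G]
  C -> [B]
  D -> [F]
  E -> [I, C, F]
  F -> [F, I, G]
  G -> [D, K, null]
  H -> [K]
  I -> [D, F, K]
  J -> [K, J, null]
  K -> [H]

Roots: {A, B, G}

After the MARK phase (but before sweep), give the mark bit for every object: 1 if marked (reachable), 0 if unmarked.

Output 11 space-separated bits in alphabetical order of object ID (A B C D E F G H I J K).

Roots: A B G
Mark A: refs=null, marked=A
Mark B: refs=K D G, marked=A B
Mark G: refs=D K null, marked=A B G
Mark K: refs=H, marked=A B G K
Mark D: refs=F, marked=A B D G K
Mark H: refs=K, marked=A B D G H K
Mark F: refs=F I G, marked=A B D F G H K
Mark I: refs=D F K, marked=A B D F G H I K
Unmarked (collected): C E J

Answer: 1 1 0 1 0 1 1 1 1 0 1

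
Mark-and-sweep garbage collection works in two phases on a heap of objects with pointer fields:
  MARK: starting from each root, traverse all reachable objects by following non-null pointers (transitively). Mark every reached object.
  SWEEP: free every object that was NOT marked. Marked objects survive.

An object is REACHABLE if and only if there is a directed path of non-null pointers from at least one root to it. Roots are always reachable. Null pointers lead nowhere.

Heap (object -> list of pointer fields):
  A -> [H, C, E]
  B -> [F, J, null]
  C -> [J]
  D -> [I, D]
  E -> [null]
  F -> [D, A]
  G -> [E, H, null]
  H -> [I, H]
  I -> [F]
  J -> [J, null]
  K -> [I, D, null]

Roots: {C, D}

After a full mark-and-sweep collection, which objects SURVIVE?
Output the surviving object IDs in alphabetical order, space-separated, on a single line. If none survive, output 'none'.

Answer: A C D E F H I J

Derivation:
Roots: C D
Mark C: refs=J, marked=C
Mark D: refs=I D, marked=C D
Mark J: refs=J null, marked=C D J
Mark I: refs=F, marked=C D I J
Mark F: refs=D A, marked=C D F I J
Mark A: refs=H C E, marked=A C D F I J
Mark H: refs=I H, marked=A C D F H I J
Mark E: refs=null, marked=A C D E F H I J
Unmarked (collected): B G K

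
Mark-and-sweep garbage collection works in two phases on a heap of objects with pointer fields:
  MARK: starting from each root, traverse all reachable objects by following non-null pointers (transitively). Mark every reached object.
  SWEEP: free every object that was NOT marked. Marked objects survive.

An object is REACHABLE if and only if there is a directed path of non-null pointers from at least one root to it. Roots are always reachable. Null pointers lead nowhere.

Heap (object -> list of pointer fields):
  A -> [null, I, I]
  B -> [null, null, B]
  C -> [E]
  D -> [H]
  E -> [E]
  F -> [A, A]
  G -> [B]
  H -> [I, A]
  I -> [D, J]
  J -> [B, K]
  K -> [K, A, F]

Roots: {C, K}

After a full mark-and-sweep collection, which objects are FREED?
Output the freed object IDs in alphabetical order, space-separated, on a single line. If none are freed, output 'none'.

Answer: G

Derivation:
Roots: C K
Mark C: refs=E, marked=C
Mark K: refs=K A F, marked=C K
Mark E: refs=E, marked=C E K
Mark A: refs=null I I, marked=A C E K
Mark F: refs=A A, marked=A C E F K
Mark I: refs=D J, marked=A C E F I K
Mark D: refs=H, marked=A C D E F I K
Mark J: refs=B K, marked=A C D E F I J K
Mark H: refs=I A, marked=A C D E F H I J K
Mark B: refs=null null B, marked=A B C D E F H I J K
Unmarked (collected): G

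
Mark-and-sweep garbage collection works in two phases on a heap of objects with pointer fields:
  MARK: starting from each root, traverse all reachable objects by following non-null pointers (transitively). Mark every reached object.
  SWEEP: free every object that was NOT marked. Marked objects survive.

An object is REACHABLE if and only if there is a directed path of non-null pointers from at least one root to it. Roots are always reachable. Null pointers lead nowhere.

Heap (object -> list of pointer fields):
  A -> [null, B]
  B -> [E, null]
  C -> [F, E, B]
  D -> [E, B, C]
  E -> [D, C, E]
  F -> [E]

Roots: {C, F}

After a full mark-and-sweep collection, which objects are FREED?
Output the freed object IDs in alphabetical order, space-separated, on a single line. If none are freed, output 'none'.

Roots: C F
Mark C: refs=F E B, marked=C
Mark F: refs=E, marked=C F
Mark E: refs=D C E, marked=C E F
Mark B: refs=E null, marked=B C E F
Mark D: refs=E B C, marked=B C D E F
Unmarked (collected): A

Answer: A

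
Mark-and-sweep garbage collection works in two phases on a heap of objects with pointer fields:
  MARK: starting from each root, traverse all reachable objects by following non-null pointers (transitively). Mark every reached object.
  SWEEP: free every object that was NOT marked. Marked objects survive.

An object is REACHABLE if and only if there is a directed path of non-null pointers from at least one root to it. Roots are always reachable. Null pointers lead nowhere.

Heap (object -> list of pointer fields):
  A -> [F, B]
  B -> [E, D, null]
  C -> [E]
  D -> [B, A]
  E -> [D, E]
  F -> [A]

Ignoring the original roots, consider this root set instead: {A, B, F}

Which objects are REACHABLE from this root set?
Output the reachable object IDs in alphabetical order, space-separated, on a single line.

Answer: A B D E F

Derivation:
Roots: A B F
Mark A: refs=F B, marked=A
Mark B: refs=E D null, marked=A B
Mark F: refs=A, marked=A B F
Mark E: refs=D E, marked=A B E F
Mark D: refs=B A, marked=A B D E F
Unmarked (collected): C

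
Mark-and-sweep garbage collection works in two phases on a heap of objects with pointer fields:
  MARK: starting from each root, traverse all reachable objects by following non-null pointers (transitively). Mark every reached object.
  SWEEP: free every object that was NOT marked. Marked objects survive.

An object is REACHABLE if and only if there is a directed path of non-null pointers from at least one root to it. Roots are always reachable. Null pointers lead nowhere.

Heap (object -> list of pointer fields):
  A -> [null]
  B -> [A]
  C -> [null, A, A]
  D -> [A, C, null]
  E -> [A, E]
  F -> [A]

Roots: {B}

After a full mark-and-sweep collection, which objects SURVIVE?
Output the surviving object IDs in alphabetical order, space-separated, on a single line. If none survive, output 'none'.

Answer: A B

Derivation:
Roots: B
Mark B: refs=A, marked=B
Mark A: refs=null, marked=A B
Unmarked (collected): C D E F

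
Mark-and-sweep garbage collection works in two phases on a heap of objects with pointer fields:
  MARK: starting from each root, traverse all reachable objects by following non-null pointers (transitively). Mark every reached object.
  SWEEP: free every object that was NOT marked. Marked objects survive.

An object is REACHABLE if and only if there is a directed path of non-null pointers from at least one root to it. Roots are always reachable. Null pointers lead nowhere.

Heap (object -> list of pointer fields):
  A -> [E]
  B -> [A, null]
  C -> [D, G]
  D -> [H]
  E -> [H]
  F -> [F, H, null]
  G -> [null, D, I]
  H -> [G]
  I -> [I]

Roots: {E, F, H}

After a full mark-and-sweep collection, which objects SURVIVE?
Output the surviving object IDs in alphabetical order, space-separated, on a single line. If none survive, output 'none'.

Answer: D E F G H I

Derivation:
Roots: E F H
Mark E: refs=H, marked=E
Mark F: refs=F H null, marked=E F
Mark H: refs=G, marked=E F H
Mark G: refs=null D I, marked=E F G H
Mark D: refs=H, marked=D E F G H
Mark I: refs=I, marked=D E F G H I
Unmarked (collected): A B C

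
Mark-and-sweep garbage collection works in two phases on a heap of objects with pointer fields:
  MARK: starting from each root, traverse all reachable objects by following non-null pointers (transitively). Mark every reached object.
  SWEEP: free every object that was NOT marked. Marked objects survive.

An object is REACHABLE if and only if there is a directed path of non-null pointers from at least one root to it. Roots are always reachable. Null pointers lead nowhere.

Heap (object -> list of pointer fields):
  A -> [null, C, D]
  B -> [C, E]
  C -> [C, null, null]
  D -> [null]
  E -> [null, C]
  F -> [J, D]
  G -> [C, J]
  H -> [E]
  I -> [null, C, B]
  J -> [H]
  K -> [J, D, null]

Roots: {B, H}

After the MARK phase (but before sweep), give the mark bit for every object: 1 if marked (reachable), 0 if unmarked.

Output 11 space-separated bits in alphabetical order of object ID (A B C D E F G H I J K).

Roots: B H
Mark B: refs=C E, marked=B
Mark H: refs=E, marked=B H
Mark C: refs=C null null, marked=B C H
Mark E: refs=null C, marked=B C E H
Unmarked (collected): A D F G I J K

Answer: 0 1 1 0 1 0 0 1 0 0 0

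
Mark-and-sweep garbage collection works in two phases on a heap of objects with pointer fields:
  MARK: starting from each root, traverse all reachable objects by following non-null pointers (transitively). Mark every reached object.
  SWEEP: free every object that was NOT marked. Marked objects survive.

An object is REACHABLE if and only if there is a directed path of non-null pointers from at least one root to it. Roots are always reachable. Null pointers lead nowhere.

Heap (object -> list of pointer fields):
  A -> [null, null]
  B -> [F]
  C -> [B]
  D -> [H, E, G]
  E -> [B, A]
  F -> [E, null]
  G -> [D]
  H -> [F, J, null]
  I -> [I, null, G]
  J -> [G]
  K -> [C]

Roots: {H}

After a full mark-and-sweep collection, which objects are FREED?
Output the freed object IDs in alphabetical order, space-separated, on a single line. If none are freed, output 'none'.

Answer: C I K

Derivation:
Roots: H
Mark H: refs=F J null, marked=H
Mark F: refs=E null, marked=F H
Mark J: refs=G, marked=F H J
Mark E: refs=B A, marked=E F H J
Mark G: refs=D, marked=E F G H J
Mark B: refs=F, marked=B E F G H J
Mark A: refs=null null, marked=A B E F G H J
Mark D: refs=H E G, marked=A B D E F G H J
Unmarked (collected): C I K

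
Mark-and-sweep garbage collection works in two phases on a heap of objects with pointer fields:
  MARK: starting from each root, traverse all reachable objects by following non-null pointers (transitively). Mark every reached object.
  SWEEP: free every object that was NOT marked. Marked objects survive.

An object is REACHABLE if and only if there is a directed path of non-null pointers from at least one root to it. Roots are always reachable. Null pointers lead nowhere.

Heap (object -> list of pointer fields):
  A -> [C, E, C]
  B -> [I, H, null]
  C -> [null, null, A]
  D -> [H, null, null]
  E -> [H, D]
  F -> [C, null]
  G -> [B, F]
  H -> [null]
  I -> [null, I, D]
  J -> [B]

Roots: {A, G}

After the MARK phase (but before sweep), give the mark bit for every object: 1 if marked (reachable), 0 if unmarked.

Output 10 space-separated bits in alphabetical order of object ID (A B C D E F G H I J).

Roots: A G
Mark A: refs=C E C, marked=A
Mark G: refs=B F, marked=A G
Mark C: refs=null null A, marked=A C G
Mark E: refs=H D, marked=A C E G
Mark B: refs=I H null, marked=A B C E G
Mark F: refs=C null, marked=A B C E F G
Mark H: refs=null, marked=A B C E F G H
Mark D: refs=H null null, marked=A B C D E F G H
Mark I: refs=null I D, marked=A B C D E F G H I
Unmarked (collected): J

Answer: 1 1 1 1 1 1 1 1 1 0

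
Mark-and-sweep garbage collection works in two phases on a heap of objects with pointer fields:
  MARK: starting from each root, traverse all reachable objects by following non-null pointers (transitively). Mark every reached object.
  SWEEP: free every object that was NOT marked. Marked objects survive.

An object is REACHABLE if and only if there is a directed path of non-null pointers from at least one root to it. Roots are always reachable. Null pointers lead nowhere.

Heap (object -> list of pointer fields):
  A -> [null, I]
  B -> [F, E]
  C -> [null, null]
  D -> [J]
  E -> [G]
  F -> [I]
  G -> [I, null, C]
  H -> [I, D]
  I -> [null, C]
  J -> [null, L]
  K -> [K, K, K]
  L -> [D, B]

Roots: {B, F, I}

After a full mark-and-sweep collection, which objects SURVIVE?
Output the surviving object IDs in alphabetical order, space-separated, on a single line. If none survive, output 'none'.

Roots: B F I
Mark B: refs=F E, marked=B
Mark F: refs=I, marked=B F
Mark I: refs=null C, marked=B F I
Mark E: refs=G, marked=B E F I
Mark C: refs=null null, marked=B C E F I
Mark G: refs=I null C, marked=B C E F G I
Unmarked (collected): A D H J K L

Answer: B C E F G I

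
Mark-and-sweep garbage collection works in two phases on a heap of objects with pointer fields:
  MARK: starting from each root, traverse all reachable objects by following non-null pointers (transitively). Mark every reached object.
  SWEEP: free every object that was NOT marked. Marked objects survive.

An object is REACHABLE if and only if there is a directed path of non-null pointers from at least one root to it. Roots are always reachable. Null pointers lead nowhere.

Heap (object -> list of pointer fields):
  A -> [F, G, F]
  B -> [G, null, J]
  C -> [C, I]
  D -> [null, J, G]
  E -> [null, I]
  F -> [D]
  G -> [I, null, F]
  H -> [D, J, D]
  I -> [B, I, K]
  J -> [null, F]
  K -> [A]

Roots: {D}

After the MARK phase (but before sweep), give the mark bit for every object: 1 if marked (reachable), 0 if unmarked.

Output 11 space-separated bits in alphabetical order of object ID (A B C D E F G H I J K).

Answer: 1 1 0 1 0 1 1 0 1 1 1

Derivation:
Roots: D
Mark D: refs=null J G, marked=D
Mark J: refs=null F, marked=D J
Mark G: refs=I null F, marked=D G J
Mark F: refs=D, marked=D F G J
Mark I: refs=B I K, marked=D F G I J
Mark B: refs=G null J, marked=B D F G I J
Mark K: refs=A, marked=B D F G I J K
Mark A: refs=F G F, marked=A B D F G I J K
Unmarked (collected): C E H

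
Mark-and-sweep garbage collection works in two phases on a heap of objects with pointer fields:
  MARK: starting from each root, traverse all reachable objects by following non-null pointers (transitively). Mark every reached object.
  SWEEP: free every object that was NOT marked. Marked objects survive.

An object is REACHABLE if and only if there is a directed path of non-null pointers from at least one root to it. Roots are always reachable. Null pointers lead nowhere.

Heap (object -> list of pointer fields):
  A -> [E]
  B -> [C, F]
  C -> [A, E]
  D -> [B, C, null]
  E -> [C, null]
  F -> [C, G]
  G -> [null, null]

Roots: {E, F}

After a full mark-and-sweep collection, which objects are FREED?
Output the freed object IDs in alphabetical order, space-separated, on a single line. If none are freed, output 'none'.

Roots: E F
Mark E: refs=C null, marked=E
Mark F: refs=C G, marked=E F
Mark C: refs=A E, marked=C E F
Mark G: refs=null null, marked=C E F G
Mark A: refs=E, marked=A C E F G
Unmarked (collected): B D

Answer: B D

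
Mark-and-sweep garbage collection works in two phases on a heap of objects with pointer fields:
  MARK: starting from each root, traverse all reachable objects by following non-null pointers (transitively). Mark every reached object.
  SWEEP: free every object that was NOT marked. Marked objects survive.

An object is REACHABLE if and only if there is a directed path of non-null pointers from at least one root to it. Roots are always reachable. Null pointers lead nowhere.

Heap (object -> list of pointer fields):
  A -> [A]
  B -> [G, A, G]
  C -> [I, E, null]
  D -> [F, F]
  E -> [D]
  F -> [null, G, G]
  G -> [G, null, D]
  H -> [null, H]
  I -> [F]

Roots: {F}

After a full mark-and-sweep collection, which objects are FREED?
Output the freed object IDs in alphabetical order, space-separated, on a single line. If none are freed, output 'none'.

Answer: A B C E H I

Derivation:
Roots: F
Mark F: refs=null G G, marked=F
Mark G: refs=G null D, marked=F G
Mark D: refs=F F, marked=D F G
Unmarked (collected): A B C E H I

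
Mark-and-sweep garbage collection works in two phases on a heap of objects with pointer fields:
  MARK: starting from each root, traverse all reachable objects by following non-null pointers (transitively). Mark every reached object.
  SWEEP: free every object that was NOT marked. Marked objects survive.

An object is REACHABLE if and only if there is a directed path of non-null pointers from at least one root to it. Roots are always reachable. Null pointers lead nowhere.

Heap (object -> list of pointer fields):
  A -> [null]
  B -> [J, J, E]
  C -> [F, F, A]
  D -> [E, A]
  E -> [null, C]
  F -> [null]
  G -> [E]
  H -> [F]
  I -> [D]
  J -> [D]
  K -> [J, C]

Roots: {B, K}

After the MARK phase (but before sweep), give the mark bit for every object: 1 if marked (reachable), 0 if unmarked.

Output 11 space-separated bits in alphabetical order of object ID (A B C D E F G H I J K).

Roots: B K
Mark B: refs=J J E, marked=B
Mark K: refs=J C, marked=B K
Mark J: refs=D, marked=B J K
Mark E: refs=null C, marked=B E J K
Mark C: refs=F F A, marked=B C E J K
Mark D: refs=E A, marked=B C D E J K
Mark F: refs=null, marked=B C D E F J K
Mark A: refs=null, marked=A B C D E F J K
Unmarked (collected): G H I

Answer: 1 1 1 1 1 1 0 0 0 1 1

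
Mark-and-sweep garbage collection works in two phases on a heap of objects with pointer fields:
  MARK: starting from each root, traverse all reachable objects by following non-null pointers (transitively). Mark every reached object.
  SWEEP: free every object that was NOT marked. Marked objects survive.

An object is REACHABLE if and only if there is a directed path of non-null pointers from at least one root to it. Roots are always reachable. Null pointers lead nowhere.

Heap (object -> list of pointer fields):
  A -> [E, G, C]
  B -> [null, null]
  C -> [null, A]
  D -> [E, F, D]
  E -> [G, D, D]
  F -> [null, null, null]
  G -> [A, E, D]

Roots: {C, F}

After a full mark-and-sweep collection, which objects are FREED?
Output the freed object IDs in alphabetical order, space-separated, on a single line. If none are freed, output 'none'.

Answer: B

Derivation:
Roots: C F
Mark C: refs=null A, marked=C
Mark F: refs=null null null, marked=C F
Mark A: refs=E G C, marked=A C F
Mark E: refs=G D D, marked=A C E F
Mark G: refs=A E D, marked=A C E F G
Mark D: refs=E F D, marked=A C D E F G
Unmarked (collected): B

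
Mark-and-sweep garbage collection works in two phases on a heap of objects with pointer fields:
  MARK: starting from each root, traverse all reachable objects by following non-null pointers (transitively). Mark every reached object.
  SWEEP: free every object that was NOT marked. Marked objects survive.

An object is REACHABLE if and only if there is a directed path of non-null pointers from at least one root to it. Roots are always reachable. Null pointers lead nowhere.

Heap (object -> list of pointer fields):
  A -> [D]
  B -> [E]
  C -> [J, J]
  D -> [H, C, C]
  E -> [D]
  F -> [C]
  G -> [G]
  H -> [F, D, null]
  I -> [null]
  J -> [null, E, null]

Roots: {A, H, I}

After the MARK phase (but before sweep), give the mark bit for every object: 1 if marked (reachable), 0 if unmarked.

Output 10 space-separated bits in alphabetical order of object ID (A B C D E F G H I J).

Answer: 1 0 1 1 1 1 0 1 1 1

Derivation:
Roots: A H I
Mark A: refs=D, marked=A
Mark H: refs=F D null, marked=A H
Mark I: refs=null, marked=A H I
Mark D: refs=H C C, marked=A D H I
Mark F: refs=C, marked=A D F H I
Mark C: refs=J J, marked=A C D F H I
Mark J: refs=null E null, marked=A C D F H I J
Mark E: refs=D, marked=A C D E F H I J
Unmarked (collected): B G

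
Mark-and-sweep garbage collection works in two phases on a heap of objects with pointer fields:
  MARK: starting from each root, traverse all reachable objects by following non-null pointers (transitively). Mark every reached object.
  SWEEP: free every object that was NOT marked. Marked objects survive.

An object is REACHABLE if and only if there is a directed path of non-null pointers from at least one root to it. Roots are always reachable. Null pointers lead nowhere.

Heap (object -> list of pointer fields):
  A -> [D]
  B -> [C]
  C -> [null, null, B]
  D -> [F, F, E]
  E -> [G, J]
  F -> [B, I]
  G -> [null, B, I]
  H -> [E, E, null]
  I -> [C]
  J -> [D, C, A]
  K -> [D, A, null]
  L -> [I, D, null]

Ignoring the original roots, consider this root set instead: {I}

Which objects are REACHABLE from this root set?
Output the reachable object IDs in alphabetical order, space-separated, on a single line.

Answer: B C I

Derivation:
Roots: I
Mark I: refs=C, marked=I
Mark C: refs=null null B, marked=C I
Mark B: refs=C, marked=B C I
Unmarked (collected): A D E F G H J K L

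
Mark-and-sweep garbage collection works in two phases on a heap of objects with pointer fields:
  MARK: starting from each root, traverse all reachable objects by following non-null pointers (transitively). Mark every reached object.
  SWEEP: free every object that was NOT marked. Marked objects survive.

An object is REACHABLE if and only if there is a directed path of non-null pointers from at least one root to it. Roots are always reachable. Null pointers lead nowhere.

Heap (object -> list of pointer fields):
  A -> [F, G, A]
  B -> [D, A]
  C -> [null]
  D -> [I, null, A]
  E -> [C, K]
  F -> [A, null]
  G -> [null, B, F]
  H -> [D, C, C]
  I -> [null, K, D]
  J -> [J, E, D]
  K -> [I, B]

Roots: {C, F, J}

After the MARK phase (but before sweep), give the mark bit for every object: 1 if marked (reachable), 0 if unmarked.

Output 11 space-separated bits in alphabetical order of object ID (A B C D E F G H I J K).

Roots: C F J
Mark C: refs=null, marked=C
Mark F: refs=A null, marked=C F
Mark J: refs=J E D, marked=C F J
Mark A: refs=F G A, marked=A C F J
Mark E: refs=C K, marked=A C E F J
Mark D: refs=I null A, marked=A C D E F J
Mark G: refs=null B F, marked=A C D E F G J
Mark K: refs=I B, marked=A C D E F G J K
Mark I: refs=null K D, marked=A C D E F G I J K
Mark B: refs=D A, marked=A B C D E F G I J K
Unmarked (collected): H

Answer: 1 1 1 1 1 1 1 0 1 1 1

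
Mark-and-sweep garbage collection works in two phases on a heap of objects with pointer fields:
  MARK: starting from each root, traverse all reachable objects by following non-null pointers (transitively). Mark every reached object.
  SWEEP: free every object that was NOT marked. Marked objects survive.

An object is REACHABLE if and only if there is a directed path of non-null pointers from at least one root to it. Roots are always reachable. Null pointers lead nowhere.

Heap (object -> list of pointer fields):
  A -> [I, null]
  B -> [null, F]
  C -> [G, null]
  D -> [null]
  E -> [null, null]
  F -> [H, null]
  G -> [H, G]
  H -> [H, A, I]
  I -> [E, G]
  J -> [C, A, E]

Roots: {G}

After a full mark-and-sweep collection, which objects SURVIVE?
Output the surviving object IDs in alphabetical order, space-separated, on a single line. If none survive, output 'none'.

Answer: A E G H I

Derivation:
Roots: G
Mark G: refs=H G, marked=G
Mark H: refs=H A I, marked=G H
Mark A: refs=I null, marked=A G H
Mark I: refs=E G, marked=A G H I
Mark E: refs=null null, marked=A E G H I
Unmarked (collected): B C D F J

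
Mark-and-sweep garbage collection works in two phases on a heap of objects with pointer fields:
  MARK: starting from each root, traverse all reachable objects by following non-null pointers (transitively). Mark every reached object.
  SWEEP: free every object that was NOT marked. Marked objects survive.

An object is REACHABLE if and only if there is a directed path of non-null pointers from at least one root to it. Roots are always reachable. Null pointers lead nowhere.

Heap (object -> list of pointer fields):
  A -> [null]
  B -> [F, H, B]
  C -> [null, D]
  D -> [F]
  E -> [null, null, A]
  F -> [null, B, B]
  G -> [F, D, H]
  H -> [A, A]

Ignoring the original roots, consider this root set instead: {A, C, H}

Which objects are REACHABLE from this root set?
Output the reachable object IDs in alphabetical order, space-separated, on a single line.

Roots: A C H
Mark A: refs=null, marked=A
Mark C: refs=null D, marked=A C
Mark H: refs=A A, marked=A C H
Mark D: refs=F, marked=A C D H
Mark F: refs=null B B, marked=A C D F H
Mark B: refs=F H B, marked=A B C D F H
Unmarked (collected): E G

Answer: A B C D F H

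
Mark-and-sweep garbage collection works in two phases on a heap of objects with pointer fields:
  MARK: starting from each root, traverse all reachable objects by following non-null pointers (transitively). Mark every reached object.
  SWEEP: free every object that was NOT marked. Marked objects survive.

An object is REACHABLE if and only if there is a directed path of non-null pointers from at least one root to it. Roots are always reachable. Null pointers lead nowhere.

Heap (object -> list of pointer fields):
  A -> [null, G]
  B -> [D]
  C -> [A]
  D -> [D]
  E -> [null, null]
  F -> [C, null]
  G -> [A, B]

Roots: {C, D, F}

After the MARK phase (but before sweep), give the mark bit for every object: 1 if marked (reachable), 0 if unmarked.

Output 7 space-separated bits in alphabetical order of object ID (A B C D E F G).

Answer: 1 1 1 1 0 1 1

Derivation:
Roots: C D F
Mark C: refs=A, marked=C
Mark D: refs=D, marked=C D
Mark F: refs=C null, marked=C D F
Mark A: refs=null G, marked=A C D F
Mark G: refs=A B, marked=A C D F G
Mark B: refs=D, marked=A B C D F G
Unmarked (collected): E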